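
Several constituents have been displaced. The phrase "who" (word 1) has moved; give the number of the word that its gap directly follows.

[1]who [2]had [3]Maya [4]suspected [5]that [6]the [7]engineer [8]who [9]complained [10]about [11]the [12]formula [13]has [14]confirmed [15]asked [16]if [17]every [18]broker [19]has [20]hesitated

The displaced element is "who" (word 1).
It is linked across 2 clause boundaries (that → Ø).
It functions as the subject of "asked", so the gap sits immediately after word 14 ("confirmed").
Base order: Maya had suspected that the engineer who complained about the formula has confirmed that who asked if every broker has hesitated.

14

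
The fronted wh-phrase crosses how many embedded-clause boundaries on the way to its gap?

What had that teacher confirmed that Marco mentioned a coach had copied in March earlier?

2

"what" is extracted from the object of "copied".
Boundaries crossed, outermost first: [that], [Ø] — 2 in total.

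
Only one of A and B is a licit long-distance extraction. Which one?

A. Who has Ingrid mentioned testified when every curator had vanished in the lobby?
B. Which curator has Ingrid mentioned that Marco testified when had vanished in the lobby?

A

In B, the wh-phrase is extracted from inside an adjunct island (introduced by "when"), which blocks movement.
In A, the extraction path crosses only that-complement boundaries, which are transparent.
So A is grammatical.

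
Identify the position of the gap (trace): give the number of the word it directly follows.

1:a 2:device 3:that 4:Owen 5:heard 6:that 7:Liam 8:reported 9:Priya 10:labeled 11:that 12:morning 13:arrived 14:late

10

The displaced element is "a device" (word 2).
It is linked across 2 clause boundaries (that → Ø).
It functions as the direct object of "labeled", so the gap sits immediately after word 10 ("labeled").
Base order: Owen heard that Liam reported Priya labeled a device that morning.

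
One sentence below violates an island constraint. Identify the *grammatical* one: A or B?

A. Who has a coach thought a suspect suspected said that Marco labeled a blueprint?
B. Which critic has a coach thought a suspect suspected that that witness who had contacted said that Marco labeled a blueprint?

In B, the wh-phrase is extracted from inside a complex-NP island (relative clause) (introduced by "who"), which blocks movement.
In A, the extraction path crosses only that-complement boundaries, which are transparent.
So A is grammatical.

A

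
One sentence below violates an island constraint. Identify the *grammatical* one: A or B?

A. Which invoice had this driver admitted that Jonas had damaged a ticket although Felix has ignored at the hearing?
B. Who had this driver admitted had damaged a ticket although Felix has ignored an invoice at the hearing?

B

In A, the wh-phrase is extracted from inside an adjunct island (introduced by "although"), which blocks movement.
In B, the extraction path crosses only that-complement boundaries, which are transparent.
So B is grammatical.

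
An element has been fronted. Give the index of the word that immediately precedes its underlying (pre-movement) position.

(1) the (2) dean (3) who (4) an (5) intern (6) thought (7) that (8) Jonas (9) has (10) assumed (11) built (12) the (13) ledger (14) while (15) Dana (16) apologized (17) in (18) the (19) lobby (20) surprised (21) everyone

The displaced element is "the dean" (word 2).
It is linked across 2 clause boundaries (that → Ø).
It functions as the subject of "built", so the gap sits immediately after word 10 ("assumed").
Base order: An intern thought that Jonas has assumed that the dean built the ledger while Dana apologized in the lobby.

10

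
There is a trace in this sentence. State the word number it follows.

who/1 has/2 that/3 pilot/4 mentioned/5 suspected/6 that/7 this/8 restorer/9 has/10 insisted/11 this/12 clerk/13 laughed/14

The displaced element is "who" (word 1).
It is linked across 1 clause boundary (Ø).
It functions as the subject of "suspected", so the gap sits immediately after word 5 ("mentioned").
Base order: That pilot has mentioned that who suspected that this restorer has insisted this clerk laughed.

5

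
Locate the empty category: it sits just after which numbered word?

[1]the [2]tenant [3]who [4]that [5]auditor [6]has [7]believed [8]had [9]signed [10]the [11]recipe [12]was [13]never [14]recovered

7

The displaced element is "the tenant" (word 2).
It is linked across 1 clause boundary (Ø).
It functions as the subject of "signed", so the gap sits immediately after word 7 ("believed").
Base order: That auditor has believed that the tenant had signed the recipe.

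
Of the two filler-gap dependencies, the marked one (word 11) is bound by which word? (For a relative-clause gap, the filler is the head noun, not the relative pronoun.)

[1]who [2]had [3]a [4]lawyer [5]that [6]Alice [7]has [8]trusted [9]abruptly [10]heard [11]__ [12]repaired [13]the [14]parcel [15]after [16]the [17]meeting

1

The marked gap is the subject of "repaired".
Its filler is the fronted wh-phrase "who", at word 1.
(The other dependency links word 4 to a gap after word 8.)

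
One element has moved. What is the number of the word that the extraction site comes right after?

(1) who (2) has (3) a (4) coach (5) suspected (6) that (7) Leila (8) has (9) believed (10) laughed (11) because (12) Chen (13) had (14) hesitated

The displaced element is "who" (word 1).
It is linked across 2 clause boundaries (that → Ø).
It functions as the subject of "laughed", so the gap sits immediately after word 9 ("believed").
Base order: A coach has suspected that Leila has believed that who laughed because Chen had hesitated.

9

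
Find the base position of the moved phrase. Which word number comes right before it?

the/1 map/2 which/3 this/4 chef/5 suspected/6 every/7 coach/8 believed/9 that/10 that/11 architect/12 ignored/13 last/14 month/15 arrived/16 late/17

The displaced element is "the map" (word 2).
It is linked across 2 clause boundaries (Ø → that).
It functions as the direct object of "ignored", so the gap sits immediately after word 13 ("ignored").
Base order: This chef suspected every coach believed that that architect ignored the map last month.

13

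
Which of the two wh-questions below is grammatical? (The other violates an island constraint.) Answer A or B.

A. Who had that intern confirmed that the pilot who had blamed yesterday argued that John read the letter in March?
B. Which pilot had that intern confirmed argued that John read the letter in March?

In A, the wh-phrase is extracted from inside a complex-NP island (relative clause) (introduced by "who"), which blocks movement.
In B, the extraction path crosses only that-complement boundaries, which are transparent.
So B is grammatical.

B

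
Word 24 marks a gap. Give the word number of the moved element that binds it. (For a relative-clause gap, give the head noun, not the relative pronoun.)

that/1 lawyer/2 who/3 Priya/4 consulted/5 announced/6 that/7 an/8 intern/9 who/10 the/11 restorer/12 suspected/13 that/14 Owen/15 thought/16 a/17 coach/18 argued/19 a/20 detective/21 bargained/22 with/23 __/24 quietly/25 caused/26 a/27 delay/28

9

The gap at 24 is the prepositional object of "bargained", inside a relative clause.
The relative pronoun is "who" (word 10); it is bound by the head noun immediately before it.
Its filler is the head noun "intern", at word 9.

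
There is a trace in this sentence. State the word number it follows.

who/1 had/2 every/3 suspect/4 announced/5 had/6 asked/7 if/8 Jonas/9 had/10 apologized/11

The displaced element is "who" (word 1).
It is linked across 1 clause boundary (Ø).
It functions as the subject of "asked", so the gap sits immediately after word 5 ("announced").
Base order: Every suspect had announced who had asked if Jonas had apologized.

5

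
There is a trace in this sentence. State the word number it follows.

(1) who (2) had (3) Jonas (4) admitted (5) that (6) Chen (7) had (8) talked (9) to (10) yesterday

9

The displaced element is "who" (word 1).
It is linked across 1 clause boundary (that).
It functions as the object of the preposition "to" of "talked", so the gap sits immediately after word 9 ("to").
Base order: Jonas had admitted that Chen had talked to who yesterday.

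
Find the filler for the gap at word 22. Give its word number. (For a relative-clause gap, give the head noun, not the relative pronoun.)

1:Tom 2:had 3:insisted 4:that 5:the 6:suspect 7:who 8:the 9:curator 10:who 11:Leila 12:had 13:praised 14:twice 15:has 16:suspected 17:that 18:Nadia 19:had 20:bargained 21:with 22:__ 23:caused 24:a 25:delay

6

The gap at 22 is the prepositional object of "bargained", inside a relative clause.
The relative pronoun is "who" (word 7); it is bound by the head noun immediately before it.
Its filler is the head noun "suspect", at word 6.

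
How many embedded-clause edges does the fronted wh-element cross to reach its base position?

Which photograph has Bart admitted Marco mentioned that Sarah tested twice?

"which photograph" is extracted from the object of "tested".
Boundaries crossed, outermost first: [Ø], [that] — 2 in total.

2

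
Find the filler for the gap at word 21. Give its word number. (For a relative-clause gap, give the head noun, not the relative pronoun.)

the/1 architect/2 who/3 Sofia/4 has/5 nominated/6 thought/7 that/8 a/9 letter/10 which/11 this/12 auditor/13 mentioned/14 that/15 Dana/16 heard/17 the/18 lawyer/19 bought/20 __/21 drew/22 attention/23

10

The gap at 21 is the object of "bought", inside a relative clause.
The relative pronoun is "which" (word 11); it is bound by the head noun immediately before it.
Its filler is the head noun "letter", at word 10.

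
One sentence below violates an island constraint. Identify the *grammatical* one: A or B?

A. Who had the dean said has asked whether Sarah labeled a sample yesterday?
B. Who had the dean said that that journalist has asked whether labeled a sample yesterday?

A

In B, the wh-phrase is extracted from inside a wh-island (introduced by "whether"), which blocks movement.
In A, the extraction path crosses only that-complement boundaries, which are transparent.
So A is grammatical.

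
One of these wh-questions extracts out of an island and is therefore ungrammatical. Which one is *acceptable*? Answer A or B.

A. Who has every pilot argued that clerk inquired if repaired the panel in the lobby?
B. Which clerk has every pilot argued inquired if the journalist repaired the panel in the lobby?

In A, the wh-phrase is extracted from inside a wh-island (introduced by "if"), which blocks movement.
In B, the extraction path crosses only that-complement boundaries, which are transparent.
So B is grammatical.

B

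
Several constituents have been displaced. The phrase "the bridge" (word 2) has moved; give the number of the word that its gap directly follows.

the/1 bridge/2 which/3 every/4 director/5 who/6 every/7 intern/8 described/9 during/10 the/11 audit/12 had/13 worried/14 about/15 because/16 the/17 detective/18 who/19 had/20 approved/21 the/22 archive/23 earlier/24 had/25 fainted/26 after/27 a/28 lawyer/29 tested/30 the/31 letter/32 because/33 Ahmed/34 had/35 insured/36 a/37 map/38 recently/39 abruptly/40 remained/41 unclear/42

15

The displaced element is "the bridge" (word 2).
It functions as the object of the preposition "about" of "worried", so the gap sits immediately after word 15 ("about").
Base order: Every director who every intern described during the audit had worried about the bridge because the detective who had approved the archive earlier had fainted after a lawyer tested the letter because Ahmed had insured a map recently abruptly.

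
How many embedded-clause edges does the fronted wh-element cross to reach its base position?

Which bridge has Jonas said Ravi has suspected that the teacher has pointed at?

2

"which bridge" is extracted from the PP object of "pointed".
Boundaries crossed, outermost first: [Ø], [that] — 2 in total.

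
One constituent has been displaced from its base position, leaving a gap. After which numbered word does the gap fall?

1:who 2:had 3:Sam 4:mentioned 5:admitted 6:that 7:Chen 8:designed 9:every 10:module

The displaced element is "who" (word 1).
It is linked across 1 clause boundary (Ø).
It functions as the subject of "admitted", so the gap sits immediately after word 4 ("mentioned").
Base order: Sam had mentioned that who admitted that Chen designed every module.

4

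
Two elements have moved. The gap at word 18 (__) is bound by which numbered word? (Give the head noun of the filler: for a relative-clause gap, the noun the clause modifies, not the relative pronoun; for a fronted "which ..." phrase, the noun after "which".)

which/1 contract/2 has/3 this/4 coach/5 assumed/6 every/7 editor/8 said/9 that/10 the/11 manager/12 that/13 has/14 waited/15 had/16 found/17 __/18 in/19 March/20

2

The marked gap is the direct object of "found".
Its filler is the fronted wh-phrase "which contract", at word 2.
(The other dependency links word 12 to a gap after word 13.)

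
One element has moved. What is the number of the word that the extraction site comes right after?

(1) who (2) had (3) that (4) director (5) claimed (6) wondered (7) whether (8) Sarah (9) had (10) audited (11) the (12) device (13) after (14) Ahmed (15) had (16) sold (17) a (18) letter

5

The displaced element is "who" (word 1).
It is linked across 1 clause boundary (Ø).
It functions as the subject of "wondered", so the gap sits immediately after word 5 ("claimed").
Base order: That director had claimed who wondered whether Sarah had audited the device after Ahmed had sold a letter.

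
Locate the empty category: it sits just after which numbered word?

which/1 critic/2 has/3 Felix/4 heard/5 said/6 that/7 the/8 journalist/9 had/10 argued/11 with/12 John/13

5

The displaced element is "which critic" (word 2).
It is linked across 1 clause boundary (Ø).
It functions as the subject of "said", so the gap sits immediately after word 5 ("heard").
Base order: Felix has heard which critic said that the journalist had argued with John.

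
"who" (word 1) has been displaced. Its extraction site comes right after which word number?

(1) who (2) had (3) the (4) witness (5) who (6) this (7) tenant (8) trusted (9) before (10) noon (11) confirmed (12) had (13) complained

The displaced element is "who" (word 1).
It is linked across 1 clause boundary (Ø).
It functions as the subject of "complained", so the gap sits immediately after word 11 ("confirmed").
Base order: The witness who this tenant trusted before noon had confirmed that who had complained.

11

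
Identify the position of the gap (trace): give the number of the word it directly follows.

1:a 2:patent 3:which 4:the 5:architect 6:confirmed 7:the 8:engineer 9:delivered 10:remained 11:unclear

9

The displaced element is "a patent" (word 2).
It is linked across 1 clause boundary (Ø).
It functions as the direct object of "delivered", so the gap sits immediately after word 9 ("delivered").
Base order: The architect confirmed the engineer delivered a patent.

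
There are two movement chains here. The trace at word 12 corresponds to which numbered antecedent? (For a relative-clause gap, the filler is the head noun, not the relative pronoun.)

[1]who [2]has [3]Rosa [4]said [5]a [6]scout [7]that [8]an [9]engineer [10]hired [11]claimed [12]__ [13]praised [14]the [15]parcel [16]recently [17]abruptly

1

The marked gap is the subject of "praised".
Its filler is the fronted wh-phrase "who", at word 1.
(The other dependency links word 6 to a gap after word 10.)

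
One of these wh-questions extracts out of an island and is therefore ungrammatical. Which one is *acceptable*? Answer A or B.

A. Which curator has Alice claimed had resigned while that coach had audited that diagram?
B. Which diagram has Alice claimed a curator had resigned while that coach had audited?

A

In B, the wh-phrase is extracted from inside an adjunct island (introduced by "while"), which blocks movement.
In A, the extraction path crosses only that-complement boundaries, which are transparent.
So A is grammatical.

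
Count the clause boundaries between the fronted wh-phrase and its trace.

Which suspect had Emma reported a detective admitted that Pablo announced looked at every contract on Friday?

3

"which suspect" is extracted from the subject of "looked".
Boundaries crossed, outermost first: [Ø], [that], [Ø] — 3 in total.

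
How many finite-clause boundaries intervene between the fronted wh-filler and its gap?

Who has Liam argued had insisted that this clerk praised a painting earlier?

"who" is extracted from the subject of "insisted".
Boundaries crossed, outermost first: [Ø] — 1 in total.

1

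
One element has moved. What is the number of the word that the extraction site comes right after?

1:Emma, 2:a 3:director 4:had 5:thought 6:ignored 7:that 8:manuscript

5

The displaced element is "Emma" (word 1).
It is linked across 1 clause boundary (Ø).
It functions as the subject of "ignored", so the gap sits immediately after word 5 ("thought").
Base order: A director had thought Emma ignored that manuscript.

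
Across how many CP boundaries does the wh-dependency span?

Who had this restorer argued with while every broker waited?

"who" originates inside the matrix clause — no clause boundary is crossed.

0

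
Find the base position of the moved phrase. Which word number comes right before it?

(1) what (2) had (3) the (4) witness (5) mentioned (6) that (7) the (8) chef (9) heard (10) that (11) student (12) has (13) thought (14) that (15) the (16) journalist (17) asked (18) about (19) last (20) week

18

The displaced element is "what" (word 1).
It is linked across 3 clause boundaries (that → Ø → that).
It functions as the object of the preposition "about" of "asked", so the gap sits immediately after word 18 ("about").
Base order: The witness had mentioned that the chef heard that student has thought that the journalist asked about what last week.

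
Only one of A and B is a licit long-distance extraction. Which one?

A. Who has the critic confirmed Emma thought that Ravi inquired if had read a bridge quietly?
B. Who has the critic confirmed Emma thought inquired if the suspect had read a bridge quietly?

B

In A, the wh-phrase is extracted from inside a wh-island (introduced by "if"), which blocks movement.
In B, the extraction path crosses only that-complement boundaries, which are transparent.
So B is grammatical.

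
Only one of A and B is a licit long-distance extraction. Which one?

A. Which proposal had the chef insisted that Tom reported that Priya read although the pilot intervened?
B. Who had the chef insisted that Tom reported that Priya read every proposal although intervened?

In B, the wh-phrase is extracted from inside an adjunct island (introduced by "although"), which blocks movement.
In A, the extraction path crosses only that-complement boundaries, which are transparent.
So A is grammatical.

A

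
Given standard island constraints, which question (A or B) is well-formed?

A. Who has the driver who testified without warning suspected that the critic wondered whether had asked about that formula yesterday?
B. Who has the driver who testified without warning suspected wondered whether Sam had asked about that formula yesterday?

B

In A, the wh-phrase is extracted from inside a wh-island (introduced by "whether"), which blocks movement.
In B, the extraction path crosses only that-complement boundaries, which are transparent.
So B is grammatical.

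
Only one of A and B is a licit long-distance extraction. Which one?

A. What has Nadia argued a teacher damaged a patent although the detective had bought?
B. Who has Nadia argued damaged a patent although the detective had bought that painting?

B

In A, the wh-phrase is extracted from inside an adjunct island (introduced by "although"), which blocks movement.
In B, the extraction path crosses only that-complement boundaries, which are transparent.
So B is grammatical.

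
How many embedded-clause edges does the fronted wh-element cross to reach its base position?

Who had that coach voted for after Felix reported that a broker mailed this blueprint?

"who" originates inside the matrix clause — no clause boundary is crossed.

0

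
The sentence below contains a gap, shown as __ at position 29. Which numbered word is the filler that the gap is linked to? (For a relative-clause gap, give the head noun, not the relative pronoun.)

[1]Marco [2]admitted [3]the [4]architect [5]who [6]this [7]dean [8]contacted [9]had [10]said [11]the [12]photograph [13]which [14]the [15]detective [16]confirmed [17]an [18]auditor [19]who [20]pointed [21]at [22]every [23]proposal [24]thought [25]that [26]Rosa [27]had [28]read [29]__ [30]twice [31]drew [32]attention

The gap at 29 is the object of "read", inside a relative clause.
The relative pronoun is "which" (word 13); it is bound by the head noun immediately before it.
Its filler is the head noun "photograph", at word 12.

12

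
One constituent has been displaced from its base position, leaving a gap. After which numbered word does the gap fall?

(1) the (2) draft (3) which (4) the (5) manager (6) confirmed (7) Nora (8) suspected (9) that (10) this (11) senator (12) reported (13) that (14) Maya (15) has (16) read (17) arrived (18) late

The displaced element is "the draft" (word 2).
It is linked across 3 clause boundaries (Ø → that → that).
It functions as the direct object of "read", so the gap sits immediately after word 16 ("read").
Base order: The manager confirmed Nora suspected that this senator reported that Maya has read the draft.

16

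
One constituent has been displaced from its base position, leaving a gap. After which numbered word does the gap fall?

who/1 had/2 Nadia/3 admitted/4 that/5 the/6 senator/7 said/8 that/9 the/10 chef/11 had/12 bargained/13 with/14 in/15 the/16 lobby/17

The displaced element is "who" (word 1).
It is linked across 2 clause boundaries (that → that).
It functions as the object of the preposition "with" of "bargained", so the gap sits immediately after word 14 ("with").
Base order: Nadia had admitted that the senator said that the chef had bargained with who in the lobby.

14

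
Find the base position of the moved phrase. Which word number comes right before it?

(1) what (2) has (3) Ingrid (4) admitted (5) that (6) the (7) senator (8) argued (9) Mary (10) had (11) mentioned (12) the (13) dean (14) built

14

The displaced element is "what" (word 1).
It is linked across 3 clause boundaries (that → Ø → Ø).
It functions as the direct object of "built", so the gap sits immediately after word 14 ("built").
Base order: Ingrid has admitted that the senator argued Mary had mentioned the dean built what.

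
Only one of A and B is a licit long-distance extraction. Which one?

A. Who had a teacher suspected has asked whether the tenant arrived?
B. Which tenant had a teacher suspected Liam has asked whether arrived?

A

In B, the wh-phrase is extracted from inside a wh-island (introduced by "whether"), which blocks movement.
In A, the extraction path crosses only that-complement boundaries, which are transparent.
So A is grammatical.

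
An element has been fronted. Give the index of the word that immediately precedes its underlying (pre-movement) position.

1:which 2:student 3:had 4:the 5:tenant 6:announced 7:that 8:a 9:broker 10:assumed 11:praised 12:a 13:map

The displaced element is "which student" (word 2).
It is linked across 2 clause boundaries (that → Ø).
It functions as the subject of "praised", so the gap sits immediately after word 10 ("assumed").
Base order: The tenant had announced that a broker assumed that which student praised a map.

10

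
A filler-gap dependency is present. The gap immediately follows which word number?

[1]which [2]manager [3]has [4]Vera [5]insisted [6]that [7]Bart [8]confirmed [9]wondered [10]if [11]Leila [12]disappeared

The displaced element is "which manager" (word 2).
It is linked across 2 clause boundaries (that → Ø).
It functions as the subject of "wondered", so the gap sits immediately after word 8 ("confirmed").
Base order: Vera has insisted that Bart confirmed which manager wondered if Leila disappeared.

8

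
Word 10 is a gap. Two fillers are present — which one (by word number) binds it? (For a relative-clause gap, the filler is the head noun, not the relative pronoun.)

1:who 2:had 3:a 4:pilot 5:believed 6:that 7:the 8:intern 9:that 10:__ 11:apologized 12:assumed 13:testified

The marked gap is inside the relative clause, the subject of "apologized".
Its filler is the head noun "intern" (via "that"), at word 8.
(The other dependency links word 1 to a gap after word 12.)

8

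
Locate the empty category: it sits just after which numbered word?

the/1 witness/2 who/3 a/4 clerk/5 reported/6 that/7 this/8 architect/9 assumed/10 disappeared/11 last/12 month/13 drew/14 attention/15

The displaced element is "the witness" (word 2).
It is linked across 2 clause boundaries (that → Ø).
It functions as the subject of "disappeared", so the gap sits immediately after word 10 ("assumed").
Base order: A clerk reported that this architect assumed that the witness disappeared last month.

10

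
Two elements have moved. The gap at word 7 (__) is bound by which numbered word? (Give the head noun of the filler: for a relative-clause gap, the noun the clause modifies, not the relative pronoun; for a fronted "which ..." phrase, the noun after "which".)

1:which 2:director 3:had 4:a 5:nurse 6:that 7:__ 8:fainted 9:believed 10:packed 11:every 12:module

5

The marked gap is inside the relative clause, the subject of "fainted".
Its filler is the head noun "nurse" (via "that"), at word 5.
(The other dependency links word 2 to a gap after word 9.)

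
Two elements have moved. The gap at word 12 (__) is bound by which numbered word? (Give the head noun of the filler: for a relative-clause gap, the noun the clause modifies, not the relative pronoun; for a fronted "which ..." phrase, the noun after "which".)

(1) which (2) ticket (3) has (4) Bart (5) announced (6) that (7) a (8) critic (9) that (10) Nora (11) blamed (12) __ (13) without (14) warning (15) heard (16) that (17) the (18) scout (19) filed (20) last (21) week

The marked gap is inside the relative clause, the direct object of "blamed".
Its filler is the head noun "critic" (via "that"), at word 8.
(The other dependency links word 2 to a gap after word 19.)

8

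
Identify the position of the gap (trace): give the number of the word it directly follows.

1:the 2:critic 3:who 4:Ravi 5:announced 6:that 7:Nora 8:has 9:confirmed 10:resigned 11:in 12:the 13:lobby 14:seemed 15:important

9

The displaced element is "the critic" (word 2).
It is linked across 2 clause boundaries (that → Ø).
It functions as the subject of "resigned", so the gap sits immediately after word 9 ("confirmed").
Base order: Ravi announced that Nora has confirmed the critic resigned in the lobby.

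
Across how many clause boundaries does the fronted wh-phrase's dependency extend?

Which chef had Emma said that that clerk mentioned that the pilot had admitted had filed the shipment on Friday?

"which chef" is extracted from the subject of "filed".
Boundaries crossed, outermost first: [that], [that], [Ø] — 3 in total.

3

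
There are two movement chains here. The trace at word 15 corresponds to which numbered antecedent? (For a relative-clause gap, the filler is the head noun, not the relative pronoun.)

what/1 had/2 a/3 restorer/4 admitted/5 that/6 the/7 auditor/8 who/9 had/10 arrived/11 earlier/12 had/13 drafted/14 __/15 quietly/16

The marked gap is the direct object of "drafted".
Its filler is the fronted wh-phrase "what", at word 1.
(The other dependency links word 8 to a gap after word 9.)

1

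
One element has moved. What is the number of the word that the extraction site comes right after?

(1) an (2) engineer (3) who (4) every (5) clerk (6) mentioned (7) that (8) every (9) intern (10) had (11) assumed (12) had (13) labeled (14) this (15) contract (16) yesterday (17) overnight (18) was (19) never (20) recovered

11

The displaced element is "an engineer" (word 2).
It is linked across 2 clause boundaries (that → Ø).
It functions as the subject of "labeled", so the gap sits immediately after word 11 ("assumed").
Base order: Every clerk mentioned that every intern had assumed that an engineer had labeled this contract yesterday overnight.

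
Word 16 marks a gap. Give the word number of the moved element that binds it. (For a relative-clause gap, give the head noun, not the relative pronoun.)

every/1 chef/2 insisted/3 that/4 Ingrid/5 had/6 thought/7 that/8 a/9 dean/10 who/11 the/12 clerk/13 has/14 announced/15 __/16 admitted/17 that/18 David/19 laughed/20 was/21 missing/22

The gap at 16 is the subject of "admitted", inside a relative clause.
The relative pronoun is "who" (word 11); it is bound by the head noun immediately before it.
Its filler is the head noun "dean", at word 10.

10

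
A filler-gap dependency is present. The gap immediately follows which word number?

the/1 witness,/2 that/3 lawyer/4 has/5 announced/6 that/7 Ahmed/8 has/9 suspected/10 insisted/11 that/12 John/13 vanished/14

The displaced element is "the witness" (word 2).
It is linked across 2 clause boundaries (that → Ø).
It functions as the subject of "insisted", so the gap sits immediately after word 10 ("suspected").
Base order: That lawyer has announced that Ahmed has suspected that the witness insisted that John vanished.

10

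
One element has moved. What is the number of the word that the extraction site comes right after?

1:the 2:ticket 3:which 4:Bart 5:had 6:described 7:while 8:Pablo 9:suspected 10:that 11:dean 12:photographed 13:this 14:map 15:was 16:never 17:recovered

The displaced element is "the ticket" (word 2).
It functions as the direct object of "described", so the gap sits immediately after word 6 ("described").
Base order: Bart had described the ticket while Pablo suspected that dean photographed this map.

6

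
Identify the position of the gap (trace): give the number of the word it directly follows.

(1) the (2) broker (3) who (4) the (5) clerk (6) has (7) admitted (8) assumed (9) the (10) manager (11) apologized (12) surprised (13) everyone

The displaced element is "the broker" (word 2).
It is linked across 1 clause boundary (Ø).
It functions as the subject of "assumed", so the gap sits immediately after word 7 ("admitted").
Base order: The clerk has admitted the broker assumed the manager apologized.

7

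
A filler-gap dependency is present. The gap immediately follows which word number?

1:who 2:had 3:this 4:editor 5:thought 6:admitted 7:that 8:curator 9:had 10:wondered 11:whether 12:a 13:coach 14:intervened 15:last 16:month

5

The displaced element is "who" (word 1).
It is linked across 1 clause boundary (Ø).
It functions as the subject of "admitted", so the gap sits immediately after word 5 ("thought").
Base order: This editor had thought that who admitted that curator had wondered whether a coach intervened last month.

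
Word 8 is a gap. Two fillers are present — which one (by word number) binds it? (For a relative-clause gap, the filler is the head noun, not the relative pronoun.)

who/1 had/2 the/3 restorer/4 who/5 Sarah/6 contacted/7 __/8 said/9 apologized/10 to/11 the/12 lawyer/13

The marked gap is inside the relative clause, the direct object of "contacted".
Its filler is the head noun "restorer" (via "who"), at word 4.
(The other dependency links word 1 to a gap after word 9.)

4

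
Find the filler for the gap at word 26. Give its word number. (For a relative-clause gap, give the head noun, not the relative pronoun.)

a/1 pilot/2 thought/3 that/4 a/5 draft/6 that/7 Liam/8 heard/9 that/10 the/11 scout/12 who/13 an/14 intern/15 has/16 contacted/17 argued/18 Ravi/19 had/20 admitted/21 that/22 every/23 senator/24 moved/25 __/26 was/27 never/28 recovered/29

6

The gap at 26 is the object of "moved", inside a relative clause.
The relative pronoun is "that" (word 7); it is bound by the head noun immediately before it.
Its filler is the head noun "draft", at word 6.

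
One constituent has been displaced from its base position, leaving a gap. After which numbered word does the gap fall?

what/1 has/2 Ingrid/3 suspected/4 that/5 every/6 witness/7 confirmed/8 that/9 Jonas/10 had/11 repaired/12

The displaced element is "what" (word 1).
It is linked across 2 clause boundaries (that → that).
It functions as the direct object of "repaired", so the gap sits immediately after word 12 ("repaired").
Base order: Ingrid has suspected that every witness confirmed that Jonas had repaired what.

12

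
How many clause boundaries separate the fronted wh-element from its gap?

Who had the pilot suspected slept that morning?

1

"who" is extracted from the subject of "slept".
Boundaries crossed, outermost first: [Ø] — 1 in total.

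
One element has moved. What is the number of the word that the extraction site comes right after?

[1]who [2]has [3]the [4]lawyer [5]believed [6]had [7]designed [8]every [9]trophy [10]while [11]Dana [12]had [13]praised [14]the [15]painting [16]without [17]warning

The displaced element is "who" (word 1).
It is linked across 1 clause boundary (Ø).
It functions as the subject of "designed", so the gap sits immediately after word 5 ("believed").
Base order: The lawyer has believed who had designed every trophy while Dana had praised the painting without warning.

5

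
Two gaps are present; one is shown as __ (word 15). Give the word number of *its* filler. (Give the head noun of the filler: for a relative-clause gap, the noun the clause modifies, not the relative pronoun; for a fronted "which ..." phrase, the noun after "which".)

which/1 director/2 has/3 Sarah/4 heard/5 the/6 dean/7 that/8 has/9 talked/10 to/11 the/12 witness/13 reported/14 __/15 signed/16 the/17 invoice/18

The marked gap is the subject of "signed".
Its filler is the fronted wh-phrase "which director", at word 2.
(The other dependency links word 7 to a gap after word 8.)

2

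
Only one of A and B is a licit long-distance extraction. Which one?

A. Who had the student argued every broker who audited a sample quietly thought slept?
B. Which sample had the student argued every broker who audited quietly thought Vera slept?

A

In B, the wh-phrase is extracted from inside a complex-NP island (relative clause) (introduced by "who"), which blocks movement.
In A, the extraction path crosses only that-complement boundaries, which are transparent.
So A is grammatical.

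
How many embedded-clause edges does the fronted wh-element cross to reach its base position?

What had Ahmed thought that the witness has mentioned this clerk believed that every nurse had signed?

3

"what" is extracted from the object of "signed".
Boundaries crossed, outermost first: [that], [Ø], [that] — 3 in total.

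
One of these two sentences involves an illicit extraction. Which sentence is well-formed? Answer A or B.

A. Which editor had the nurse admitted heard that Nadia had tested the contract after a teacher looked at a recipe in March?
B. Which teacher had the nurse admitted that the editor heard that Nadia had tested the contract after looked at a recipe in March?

A

In B, the wh-phrase is extracted from inside an adjunct island (introduced by "after"), which blocks movement.
In A, the extraction path crosses only that-complement boundaries, which are transparent.
So A is grammatical.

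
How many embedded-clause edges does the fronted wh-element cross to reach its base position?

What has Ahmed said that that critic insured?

1

"what" is extracted from the object of "insured".
Boundaries crossed, outermost first: [that] — 1 in total.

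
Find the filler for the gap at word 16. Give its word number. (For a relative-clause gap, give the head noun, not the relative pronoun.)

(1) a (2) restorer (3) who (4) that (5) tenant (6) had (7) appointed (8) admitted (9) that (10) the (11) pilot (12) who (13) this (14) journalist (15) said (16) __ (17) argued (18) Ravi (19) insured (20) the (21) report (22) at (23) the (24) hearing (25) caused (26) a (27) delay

The gap at 16 is the subject of "argued", inside a relative clause.
The relative pronoun is "who" (word 12); it is bound by the head noun immediately before it.
Its filler is the head noun "pilot", at word 11.

11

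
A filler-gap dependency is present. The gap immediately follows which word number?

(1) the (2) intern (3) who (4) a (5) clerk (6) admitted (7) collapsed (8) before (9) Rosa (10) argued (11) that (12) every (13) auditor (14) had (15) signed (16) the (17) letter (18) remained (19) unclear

The displaced element is "the intern" (word 2).
It is linked across 1 clause boundary (Ø).
It functions as the subject of "collapsed", so the gap sits immediately after word 6 ("admitted").
Base order: A clerk admitted that the intern collapsed before Rosa argued that every auditor had signed the letter.

6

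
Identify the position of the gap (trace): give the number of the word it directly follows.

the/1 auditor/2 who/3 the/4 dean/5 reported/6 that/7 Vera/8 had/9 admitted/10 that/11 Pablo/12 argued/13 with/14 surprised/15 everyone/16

The displaced element is "the auditor" (word 2).
It is linked across 2 clause boundaries (that → that).
It functions as the object of the preposition "with" of "argued", so the gap sits immediately after word 14 ("with").
Base order: The dean reported that Vera had admitted that Pablo argued with the auditor.

14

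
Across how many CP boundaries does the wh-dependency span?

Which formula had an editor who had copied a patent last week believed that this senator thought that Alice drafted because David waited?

"which formula" is extracted from the object of "drafted".
Boundaries crossed, outermost first: [that], [that] — 2 in total.

2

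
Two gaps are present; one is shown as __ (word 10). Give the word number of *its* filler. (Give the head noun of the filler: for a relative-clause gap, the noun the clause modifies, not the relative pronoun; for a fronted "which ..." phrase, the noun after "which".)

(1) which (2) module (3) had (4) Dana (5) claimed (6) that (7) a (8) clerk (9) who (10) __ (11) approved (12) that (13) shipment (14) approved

The marked gap is inside the relative clause, the subject of "approved".
Its filler is the head noun "clerk" (via "who"), at word 8.
(The other dependency links word 2 to a gap after word 14.)

8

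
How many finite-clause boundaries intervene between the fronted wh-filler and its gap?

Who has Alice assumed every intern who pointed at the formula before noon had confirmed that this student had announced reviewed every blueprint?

3

"who" is extracted from the subject of "reviewed".
Boundaries crossed, outermost first: [Ø], [that], [Ø] — 3 in total.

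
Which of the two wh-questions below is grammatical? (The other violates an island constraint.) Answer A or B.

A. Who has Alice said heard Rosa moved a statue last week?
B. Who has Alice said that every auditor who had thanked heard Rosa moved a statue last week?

A

In B, the wh-phrase is extracted from inside a complex-NP island (relative clause) (introduced by "who"), which blocks movement.
In A, the extraction path crosses only that-complement boundaries, which are transparent.
So A is grammatical.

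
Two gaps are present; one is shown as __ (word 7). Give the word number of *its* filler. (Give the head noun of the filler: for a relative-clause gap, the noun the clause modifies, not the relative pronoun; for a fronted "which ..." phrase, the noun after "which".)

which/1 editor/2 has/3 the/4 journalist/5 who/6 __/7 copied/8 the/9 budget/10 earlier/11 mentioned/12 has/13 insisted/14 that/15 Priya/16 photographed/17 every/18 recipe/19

5

The marked gap is inside the relative clause, the subject of "copied".
Its filler is the head noun "journalist" (via "who"), at word 5.
(The other dependency links word 2 to a gap after word 12.)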